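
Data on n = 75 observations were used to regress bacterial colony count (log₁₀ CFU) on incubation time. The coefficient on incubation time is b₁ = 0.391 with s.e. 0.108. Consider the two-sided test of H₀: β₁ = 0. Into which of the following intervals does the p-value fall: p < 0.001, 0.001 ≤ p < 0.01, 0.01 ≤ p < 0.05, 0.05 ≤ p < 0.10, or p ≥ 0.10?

p < 0.001

t = 0.391 / 0.108 = 3.620.
df = n − 2 = 75 − 2 = 73.
Two-sided p = 2·P(T_{73} > |t|) ≈ 0.0005.
So p < 0.001.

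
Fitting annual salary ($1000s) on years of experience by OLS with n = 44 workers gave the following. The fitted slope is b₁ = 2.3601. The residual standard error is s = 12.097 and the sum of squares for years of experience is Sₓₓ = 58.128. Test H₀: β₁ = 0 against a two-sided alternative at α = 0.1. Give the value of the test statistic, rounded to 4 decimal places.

SE(b₁) = s/√Sₓₓ = 12.097/√58.128 = 1.58666.
t = 2.3601 / 1.58666 = 1.4875.
df = n − 2 = 42.
Two-sided p ≈ 0.1444, which is ≥ 0.1, so fail to reject H₀.
The data do not give significant evidence of an association between years of experience and annual salary.

t = 1.4875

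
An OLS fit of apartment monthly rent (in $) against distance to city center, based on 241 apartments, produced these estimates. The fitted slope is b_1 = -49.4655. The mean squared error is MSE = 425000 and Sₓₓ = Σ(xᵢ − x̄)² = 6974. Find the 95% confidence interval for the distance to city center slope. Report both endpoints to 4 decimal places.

SE(b_1) = √(MSE/Sₓₓ) = √(425000/6974) = 7.80645.
df = n − 2 = 239.
t* = t_{0.025, 239} = 1.969939.
Margin = t* × SE = 1.969939 × 7.80645 = 15.378230.
CI: -49.4655 ± 15.378230 → (-64.8437, -34.0873).
With 95% confidence, each one-unit increase in distance to city center is associated with a change of between -64.8437 and -34.0873 $ in apartment monthly rent.

(-64.8437, -34.0873)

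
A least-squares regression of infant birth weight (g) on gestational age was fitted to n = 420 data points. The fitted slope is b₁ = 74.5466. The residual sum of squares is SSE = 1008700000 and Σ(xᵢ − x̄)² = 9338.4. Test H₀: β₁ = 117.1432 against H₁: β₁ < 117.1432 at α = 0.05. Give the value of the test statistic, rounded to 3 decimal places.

MSE = SSE/(n − 2) = 1008700000/418 = 2.41316e+06.
SE(b₁) = √(MSE/Sₓₓ) = √(2.41316e+06/9338.4) = 16.0752.
t = (74.5466 − 117.1432) / 16.0752 = -2.650.
df = n − 2 = 418.
One-sided p ≈ 0.0042, which is < 0.05, so reject H₀.
There is evidence that the true slope on gestational age is below 117.1432 g per unit.

t = -2.650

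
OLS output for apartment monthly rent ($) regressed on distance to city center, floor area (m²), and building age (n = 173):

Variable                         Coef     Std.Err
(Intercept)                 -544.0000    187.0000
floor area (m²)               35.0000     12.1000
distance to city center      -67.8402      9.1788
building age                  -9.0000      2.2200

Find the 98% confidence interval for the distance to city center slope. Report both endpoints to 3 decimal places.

Read off: b = -67.8402, SE = 9.1788 for distance to city center.
df = n − k − 1 = 173 − 3 − 1 = 169.
t* = t_{0.01, 169} = 2.348615.
Margin = t* × SE = 2.348615 × 9.1788 = 21.55747.
CI: -67.8402 ± 21.55747 → (-89.398, -46.283).

(-89.398, -46.283)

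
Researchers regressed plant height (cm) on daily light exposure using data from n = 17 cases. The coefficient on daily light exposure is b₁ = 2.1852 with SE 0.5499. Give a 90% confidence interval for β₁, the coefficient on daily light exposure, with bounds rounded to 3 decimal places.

df = n − 2 = 17 − 2 = 15.
t* = t_{0.05, 15} = 1.75305.
Margin = t* × SE = 1.75305 × 0.5499 = 0.96400.
CI: 2.1852 ± 0.96400 → (1.221, 3.149).
With 90% confidence, each one-unit increase in daily light exposure is associated with a change of between 1.221 and 3.149 cm in plant height.

(1.221, 3.149)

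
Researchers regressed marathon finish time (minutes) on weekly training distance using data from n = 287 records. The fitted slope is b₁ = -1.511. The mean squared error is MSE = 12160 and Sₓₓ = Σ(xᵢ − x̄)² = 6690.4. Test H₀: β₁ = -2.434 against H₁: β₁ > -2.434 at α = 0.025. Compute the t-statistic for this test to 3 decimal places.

t = 0.685

SE(b₁) = √(MSE/Sₓₓ) = √(12160/6690.4) = 1.34816.
t = (-1.511 − (-2.434)) / 1.34816 = 0.685.
df = n − 2 = 285.
One-sided p ≈ 0.2471, which is ≥ 0.025, so fail to reject H₀.
The data do not give significant evidence that the true slope on weekly training distance exceeds -2.434 minutes per unit.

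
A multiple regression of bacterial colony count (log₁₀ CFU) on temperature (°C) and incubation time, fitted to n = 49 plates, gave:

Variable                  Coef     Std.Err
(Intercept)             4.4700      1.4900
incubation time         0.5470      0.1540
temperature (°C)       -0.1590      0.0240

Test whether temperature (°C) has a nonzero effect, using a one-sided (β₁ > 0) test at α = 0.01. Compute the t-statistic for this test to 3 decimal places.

t = -6.625

Read off: b = -0.1590, SE = 0.0240 for temperature (°C).
H₀: β₁ = 0 vs H₁: β₁ > 0.
t = -0.1590 / 0.0240 = -6.625.
df = n − k − 1 = 49 − 2 − 1 = 46.
One-sided p ≈ 1.0000, which is ≥ 0.01, so fail to reject H₀.
The data do not give significant evidence that the true slope on temperature (°C) is positive, holding the other predictors fixed.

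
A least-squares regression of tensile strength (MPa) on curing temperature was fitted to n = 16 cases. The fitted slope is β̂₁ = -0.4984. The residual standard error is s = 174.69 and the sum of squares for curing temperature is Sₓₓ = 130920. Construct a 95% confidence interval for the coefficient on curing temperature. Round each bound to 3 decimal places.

(-1.534, 0.537)

SE(β̂₁) = s/√Sₓₓ = 174.69/√130920 = 0.482798.
df = n − 2 = 14.
t* = t_{0.025, 14} = 2.144787.
Margin = t* × SE = 2.144787 × 0.482798 = 1.03550.
CI: -0.4984 ± 1.03550 → (-1.534, 0.537).
With 95% confidence, each one-unit increase in curing temperature is associated with a change of between -1.534 and 0.537 MPa in tensile strength.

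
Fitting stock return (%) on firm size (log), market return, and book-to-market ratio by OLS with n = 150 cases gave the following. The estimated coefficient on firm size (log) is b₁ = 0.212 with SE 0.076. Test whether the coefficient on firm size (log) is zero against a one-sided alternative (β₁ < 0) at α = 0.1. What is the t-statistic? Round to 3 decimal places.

t = 2.789

H₀: β₁ = 0 vs H₁: β₁ < 0.
t = (b₁ − β₁⁰)/SE = 0.212 / 0.076 = 2.789.
df = n − k − 1 = 150 − 3 − 1 = 146.
One-sided p ≈ 0.9970, which is ≥ 0.1, so fail to reject H₀.
The data do not give significant evidence that the true slope on firm size (log) is negative, holding the other predictors fixed.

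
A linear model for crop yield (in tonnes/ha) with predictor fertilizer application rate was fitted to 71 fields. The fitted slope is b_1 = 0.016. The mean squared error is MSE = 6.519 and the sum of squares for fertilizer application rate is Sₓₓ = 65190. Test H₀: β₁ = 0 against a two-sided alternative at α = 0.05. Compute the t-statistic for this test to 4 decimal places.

t = 1.6000

SE(b_1) = √(MSE/Sₓₓ) = √(6.519/65190) = 0.01.
t = 0.016 / 0.01 = 1.6000.
df = n − 2 = 69.
Two-sided p ≈ 0.1142, which is ≥ 0.05, so fail to reject H₀.
The data do not give significant evidence of an association between fertilizer application rate and crop yield.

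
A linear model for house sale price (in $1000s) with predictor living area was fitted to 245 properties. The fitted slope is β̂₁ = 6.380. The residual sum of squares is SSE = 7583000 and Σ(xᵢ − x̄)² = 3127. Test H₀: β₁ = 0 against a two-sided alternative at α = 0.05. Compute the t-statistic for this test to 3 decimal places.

t = 2.020

MSE = SSE/(n − 2) = 7583000/243 = 31205.8.
SE(β̂₁) = √(MSE/Sₓₓ) = √(31205.8/3127) = 3.15903.
t = 6.380 / 3.15903 = 2.020.
df = n − 2 = 243.
Two-sided p ≈ 0.0445, which is < 0.05, so reject H₀.
There is evidence that living area is associated with house sale price.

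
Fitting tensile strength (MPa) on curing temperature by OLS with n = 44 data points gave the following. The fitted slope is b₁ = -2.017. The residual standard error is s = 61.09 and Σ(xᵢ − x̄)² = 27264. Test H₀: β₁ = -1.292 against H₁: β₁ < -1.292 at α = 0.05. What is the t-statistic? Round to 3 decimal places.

t = -1.960

SE(b₁) = s/√Sₓₓ = 61.09/√27264 = 0.369978.
t = (-2.017 − (-1.292)) / 0.369978 = -1.960.
df = n − 2 = 42.
One-sided p ≈ 0.0284, which is < 0.05, so reject H₀.
There is evidence that the true slope on curing temperature is below -1.292 MPa per unit.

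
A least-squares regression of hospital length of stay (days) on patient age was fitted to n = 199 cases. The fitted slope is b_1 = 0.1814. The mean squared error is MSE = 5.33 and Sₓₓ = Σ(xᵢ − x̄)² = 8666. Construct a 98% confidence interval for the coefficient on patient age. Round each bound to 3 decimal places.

SE(b_1) = √(MSE/Sₓₓ) = √(5.33/8666) = 0.0248001.
df = n − 2 = 197.
t* = t_{0.01, 197} = 2.345425.
Margin = t* × SE = 2.345425 × 0.0248001 = 0.05817.
CI: 0.1814 ± 0.05817 → (0.123, 0.240).
With 98% confidence, each one-unit increase in patient age is associated with a change of between 0.123 and 0.240 days in hospital length of stay.

(0.123, 0.240)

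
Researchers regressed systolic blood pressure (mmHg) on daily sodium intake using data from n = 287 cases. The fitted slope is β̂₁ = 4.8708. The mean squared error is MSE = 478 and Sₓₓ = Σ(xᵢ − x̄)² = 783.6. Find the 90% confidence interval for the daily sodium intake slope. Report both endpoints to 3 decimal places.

(3.582, 6.160)

SE(β̂₁) = √(MSE/Sₓₓ) = √(478/783.6) = 0.781028.
df = n − 2 = 285.
t* = t_{0.05, 285} = 1.650218.
Margin = t* × SE = 1.650218 × 0.781028 = 1.28887.
CI: 4.8708 ± 1.28887 → (3.582, 6.160).
With 90% confidence, each one-unit increase in daily sodium intake is associated with a change of between 3.582 and 6.160 mmHg in systolic blood pressure.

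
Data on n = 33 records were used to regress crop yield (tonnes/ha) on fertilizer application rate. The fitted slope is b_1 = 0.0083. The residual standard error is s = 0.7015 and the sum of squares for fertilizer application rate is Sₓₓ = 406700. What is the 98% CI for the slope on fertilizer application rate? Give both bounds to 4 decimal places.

SE(b_1) = s/√Sₓₓ = 0.7015/√406700 = 0.00109999.
df = n − 2 = 31.
t* = t_{0.01, 31} = 2.452824.
Margin = t* × SE = 2.452824 × 0.00109999 = 0.002698.
CI: 0.0083 ± 0.002698 → (0.0056, 0.0110).
With 98% confidence, each one-unit increase in fertilizer application rate is associated with a change of between 0.0056 and 0.0110 tonnes/ha in crop yield.

(0.0056, 0.0110)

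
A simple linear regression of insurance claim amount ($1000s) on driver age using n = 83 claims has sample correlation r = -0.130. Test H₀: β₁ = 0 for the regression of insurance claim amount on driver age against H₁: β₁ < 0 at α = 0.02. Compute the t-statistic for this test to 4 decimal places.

t = -1.1800

t = r·√(n − 2)/√(1 − r²) = -0.130·√81/√0.9831 = -1.1800.
df = n − 2 = 81.
One-sided p ≈ 0.1207, which is ≥ 0.02, so fail to reject H₀.
The data do not give significant evidence of a linear association between driver age and insurance claim amount.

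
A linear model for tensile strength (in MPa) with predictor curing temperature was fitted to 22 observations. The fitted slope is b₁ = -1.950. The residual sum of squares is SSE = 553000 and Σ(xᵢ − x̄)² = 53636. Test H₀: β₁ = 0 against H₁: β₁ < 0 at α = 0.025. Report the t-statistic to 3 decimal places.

MSE = SSE/(n − 2) = 553000/20 = 27650.
SE(b₁) = √(MSE/Sₓₓ) = √(27650/53636) = 0.717992.
t = -1.950 / 0.717992 = -2.716.
df = n − 2 = 20.
One-sided p ≈ 0.0067, which is < 0.025, so reject H₀.
There is evidence that the true slope on curing temperature is negative.

t = -2.716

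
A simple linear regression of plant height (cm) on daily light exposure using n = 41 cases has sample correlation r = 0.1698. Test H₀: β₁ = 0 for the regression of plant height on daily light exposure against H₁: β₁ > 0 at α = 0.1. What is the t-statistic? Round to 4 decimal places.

t = 1.0760

t = r·√(n − 2)/√(1 − r²) = 0.1698·√39/√0.971168 = 1.0760.
df = n − 2 = 39.
One-sided p ≈ 0.1443, which is ≥ 0.1, so fail to reject H₀.
The data do not give significant evidence of a linear association between daily light exposure and plant height.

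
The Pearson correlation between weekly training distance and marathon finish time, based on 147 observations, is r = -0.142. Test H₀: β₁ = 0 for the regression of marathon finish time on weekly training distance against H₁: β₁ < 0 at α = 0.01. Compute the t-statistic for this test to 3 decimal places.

t = r·√(n − 2)/√(1 − r²) = -0.142·√145/√0.979836 = -1.727.
df = n − 2 = 145.
One-sided p ≈ 0.0431, which is ≥ 0.01, so fail to reject H₀.
The data do not give significant evidence of a linear association between weekly training distance and marathon finish time.

t = -1.727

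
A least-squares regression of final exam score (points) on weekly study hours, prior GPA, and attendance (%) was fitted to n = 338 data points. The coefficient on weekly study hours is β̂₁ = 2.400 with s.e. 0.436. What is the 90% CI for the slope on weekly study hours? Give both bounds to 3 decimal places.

(1.681, 3.119)

df = n − k − 1 = 338 − 3 − 1 = 334.
t* = t_{0.05, 334} = 1.649429.
Margin = t* × SE = 1.649429 × 0.436 = 0.71915.
CI: 2.400 ± 0.71915 → (1.681, 3.119).
With 90% confidence, each one-unit increase in weekly study hours is associated with a change of between 1.681 and 3.119 points in final exam score, holding the other predictors fixed.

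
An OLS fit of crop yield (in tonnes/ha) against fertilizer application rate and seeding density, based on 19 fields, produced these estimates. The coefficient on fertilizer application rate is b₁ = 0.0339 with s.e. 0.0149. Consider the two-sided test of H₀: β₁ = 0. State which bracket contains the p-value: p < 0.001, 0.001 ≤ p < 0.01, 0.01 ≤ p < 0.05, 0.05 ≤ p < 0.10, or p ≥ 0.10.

0.01 ≤ p < 0.05

t = 0.0339 / 0.0149 = 2.275.
df = n − k − 1 = 19 − 2 − 1 = 16.
Two-sided p = 2·P(T_{16} > |t|) ≈ 0.0370.
So 0.01 ≤ p < 0.05.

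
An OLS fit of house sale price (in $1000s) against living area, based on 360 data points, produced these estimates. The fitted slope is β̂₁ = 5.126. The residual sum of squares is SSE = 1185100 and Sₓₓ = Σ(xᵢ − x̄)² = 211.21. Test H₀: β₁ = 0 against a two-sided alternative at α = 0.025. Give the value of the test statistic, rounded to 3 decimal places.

MSE = SSE/(n − 2) = 1185100/358 = 3310.34.
SE(β̂₁) = √(MSE/Sₓₓ) = √(3310.34/211.21) = 3.95894.
t = 5.126 / 3.95894 = 1.295.
df = n − 2 = 358.
Two-sided p ≈ 0.1962, which is ≥ 0.025, so fail to reject H₀.
The data do not give significant evidence of an association between living area and house sale price.

t = 1.295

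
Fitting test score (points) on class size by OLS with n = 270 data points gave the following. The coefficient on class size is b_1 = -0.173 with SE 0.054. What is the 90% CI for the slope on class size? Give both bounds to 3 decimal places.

(-0.262, -0.084)

df = n − 2 = 270 − 2 = 268.
t* = t_{0.05, 268} = 1.650559.
Margin = t* × SE = 1.650559 × 0.054 = 0.08913.
CI: -0.173 ± 0.08913 → (-0.262, -0.084).
With 90% confidence, each one-unit increase in class size is associated with a change of between -0.262 and -0.084 points in test score.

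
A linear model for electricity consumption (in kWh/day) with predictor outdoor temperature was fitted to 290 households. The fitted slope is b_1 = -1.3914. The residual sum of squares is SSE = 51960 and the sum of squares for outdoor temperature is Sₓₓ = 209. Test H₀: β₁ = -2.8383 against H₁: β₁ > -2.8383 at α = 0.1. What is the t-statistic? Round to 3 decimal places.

MSE = SSE/(n − 2) = 51960/288 = 180.417.
SE(b_1) = √(MSE/Sₓₓ) = √(180.417/209) = 0.929106.
t = (-1.3914 − (-2.8383)) / 0.929106 = 1.557.
df = n − 2 = 288.
One-sided p ≈ 0.0602, which is < 0.1, so reject H₀.
There is evidence that the true slope on outdoor temperature exceeds -2.8383 kWh/day per unit.

t = 1.557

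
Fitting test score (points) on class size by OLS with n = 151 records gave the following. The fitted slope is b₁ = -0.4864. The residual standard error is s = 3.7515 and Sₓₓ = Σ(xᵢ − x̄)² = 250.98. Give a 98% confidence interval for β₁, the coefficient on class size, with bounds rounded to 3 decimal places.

SE(b₁) = s/√Sₓₓ = 3.7515/√250.98 = 0.236802.
df = n − 2 = 149.
t* = t_{0.01, 149} = 2.351635.
Margin = t* × SE = 2.351635 × 0.236802 = 0.55687.
CI: -0.4864 ± 0.55687 → (-1.043, 0.070).
With 98% confidence, each one-unit increase in class size is associated with a change of between -1.043 and 0.070 points in test score.

(-1.043, 0.070)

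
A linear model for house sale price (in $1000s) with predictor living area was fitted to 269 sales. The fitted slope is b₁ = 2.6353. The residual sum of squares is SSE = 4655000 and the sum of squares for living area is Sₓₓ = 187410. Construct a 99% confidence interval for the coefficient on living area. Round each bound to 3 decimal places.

MSE = SSE/(n − 2) = 4655000/267 = 17434.5.
SE(b₁) = √(MSE/Sₓₓ) = √(17434.5/187410) = 0.305006.
df = n − 2 = 267.
t* = t_{0.005, 267} = 2.594368.
Margin = t* × SE = 2.594368 × 0.305006 = 0.79130.
CI: 2.6353 ± 0.79130 → (1.844, 3.427).
With 99% confidence, each one-unit increase in living area is associated with a change of between 1.844 and 3.427 $1000s in house sale price.

(1.844, 3.427)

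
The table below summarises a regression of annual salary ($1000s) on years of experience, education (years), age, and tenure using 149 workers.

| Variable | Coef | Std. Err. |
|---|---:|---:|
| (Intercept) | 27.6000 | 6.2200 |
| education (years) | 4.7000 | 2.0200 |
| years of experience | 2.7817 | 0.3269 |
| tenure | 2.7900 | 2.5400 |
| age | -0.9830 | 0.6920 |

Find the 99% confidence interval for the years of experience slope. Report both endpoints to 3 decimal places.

(1.928, 3.635)

Read off: b = 2.7817, SE = 0.3269 for years of experience.
df = n − k − 1 = 149 − 4 − 1 = 144.
t* = t_{0.005, 144} = 2.610402.
Margin = t* × SE = 2.610402 × 0.3269 = 0.85334.
CI: 2.7817 ± 0.85334 → (1.928, 3.635).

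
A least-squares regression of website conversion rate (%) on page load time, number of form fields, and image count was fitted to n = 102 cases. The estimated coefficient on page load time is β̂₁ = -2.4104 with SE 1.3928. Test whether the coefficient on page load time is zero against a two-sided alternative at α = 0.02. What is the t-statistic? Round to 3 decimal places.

H₀: β₁ = 0 vs H₁: β₁ ≠ 0.
t = (β̂₁ − β₁⁰)/SE = -2.4104 / 1.3928 = -1.731.
df = n − k − 1 = 102 − 3 − 1 = 98.
Two-sided p ≈ 0.0867, which is ≥ 0.02, so fail to reject H₀.
The data do not give significant evidence of an association between page load time and website conversion rate, after adjusting for the other predictors.

t = -1.731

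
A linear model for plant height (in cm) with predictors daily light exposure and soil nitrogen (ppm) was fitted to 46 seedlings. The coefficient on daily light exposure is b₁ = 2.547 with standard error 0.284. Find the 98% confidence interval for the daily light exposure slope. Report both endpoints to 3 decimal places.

df = n − k − 1 = 46 − 2 − 1 = 43.
t* = t_{0.01, 43} = 2.41625.
Margin = t* × SE = 2.41625 × 0.284 = 0.68622.
CI: 2.547 ± 0.68622 → (1.861, 3.233).
With 98% confidence, each one-unit increase in daily light exposure is associated with a change of between 1.861 and 3.233 cm in plant height, holding the other predictors fixed.

(1.861, 3.233)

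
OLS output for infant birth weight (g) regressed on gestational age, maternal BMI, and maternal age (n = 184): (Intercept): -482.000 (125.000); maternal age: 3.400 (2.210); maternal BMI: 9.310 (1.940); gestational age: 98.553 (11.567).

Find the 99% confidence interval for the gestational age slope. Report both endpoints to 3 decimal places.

Read off: b = 98.553, SE = 11.567 for gestational age.
df = n − k − 1 = 184 − 3 − 1 = 180.
t* = t_{0.005, 180} = 2.603418.
Margin = t* × SE = 2.603418 × 11.567 = 30.11374.
CI: 98.553 ± 30.11374 → (68.439, 128.667).

(68.439, 128.667)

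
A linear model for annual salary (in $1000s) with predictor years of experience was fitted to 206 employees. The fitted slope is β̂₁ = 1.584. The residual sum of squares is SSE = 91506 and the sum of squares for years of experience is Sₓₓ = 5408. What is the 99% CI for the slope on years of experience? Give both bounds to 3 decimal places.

MSE = SSE/(n − 2) = 91506/204 = 448.559.
SE(β̂₁) = √(MSE/Sₓₓ) = √(448.559/5408) = 0.287999.
df = n − 2 = 204.
t* = t_{0.005, 204} = 2.600144.
Margin = t* × SE = 2.600144 × 0.287999 = 0.74884.
CI: 1.584 ± 0.74884 → (0.835, 2.333).
With 99% confidence, each one-unit increase in years of experience is associated with a change of between 0.835 and 2.333 $1000s in annual salary.

(0.835, 2.333)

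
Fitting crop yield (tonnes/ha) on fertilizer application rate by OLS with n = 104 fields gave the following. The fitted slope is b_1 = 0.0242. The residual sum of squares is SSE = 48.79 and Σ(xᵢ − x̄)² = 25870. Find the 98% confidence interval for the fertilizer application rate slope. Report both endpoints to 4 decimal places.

(0.0140, 0.0344)

MSE = SSE/(n − 2) = 48.79/102 = 0.478333.
SE(b_1) = √(MSE/Sₓₓ) = √(0.478333/25870) = 0.00429999.
df = n − 2 = 102.
t* = t_{0.01, 102} = 2.363464.
Margin = t* × SE = 2.363464 × 0.00429999 = 0.010163.
CI: 0.0242 ± 0.010163 → (0.0140, 0.0344).
With 98% confidence, each one-unit increase in fertilizer application rate is associated with a change of between 0.0140 and 0.0344 tonnes/ha in crop yield.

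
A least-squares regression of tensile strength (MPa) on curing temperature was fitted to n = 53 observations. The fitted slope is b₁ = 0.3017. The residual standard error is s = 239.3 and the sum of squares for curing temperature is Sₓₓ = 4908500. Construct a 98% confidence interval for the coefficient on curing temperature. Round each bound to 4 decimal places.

(0.0423, 0.5611)

SE(b₁) = s/√Sₓₓ = 239.3/√4908500 = 0.108011.
df = n − 2 = 51.
t* = t_{0.01, 51} = 2.401718.
Margin = t* × SE = 2.401718 × 0.108011 = 0.259412.
CI: 0.3017 ± 0.259412 → (0.0423, 0.5611).
With 98% confidence, each one-unit increase in curing temperature is associated with a change of between 0.0423 and 0.5611 MPa in tensile strength.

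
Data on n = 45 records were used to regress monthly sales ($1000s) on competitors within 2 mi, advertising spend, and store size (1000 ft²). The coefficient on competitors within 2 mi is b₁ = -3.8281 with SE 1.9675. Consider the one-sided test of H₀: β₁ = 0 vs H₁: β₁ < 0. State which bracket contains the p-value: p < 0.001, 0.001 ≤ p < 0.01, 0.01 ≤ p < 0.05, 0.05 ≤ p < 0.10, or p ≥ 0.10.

0.01 ≤ p < 0.05

t = -3.8281 / 1.9675 = -1.946.
df = n − k − 1 = 45 − 3 − 1 = 41.
One-sided p = P(T_{41} < t) ≈ 0.0293.
So 0.01 ≤ p < 0.05.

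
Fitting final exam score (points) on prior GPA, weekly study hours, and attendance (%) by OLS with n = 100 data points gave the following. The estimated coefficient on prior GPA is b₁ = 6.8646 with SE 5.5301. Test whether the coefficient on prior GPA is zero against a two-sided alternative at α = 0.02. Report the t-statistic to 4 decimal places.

t = 1.2413

H₀: β₁ = 0 vs H₁: β₁ ≠ 0.
t = (b₁ − β₁⁰)/SE = 6.8646 / 5.5301 = 1.2413.
df = n − k − 1 = 100 − 3 − 1 = 96.
Two-sided p ≈ 0.2175, which is ≥ 0.02, so fail to reject H₀.
The data do not give significant evidence of an association between prior GPA and final exam score, after adjusting for the other predictors.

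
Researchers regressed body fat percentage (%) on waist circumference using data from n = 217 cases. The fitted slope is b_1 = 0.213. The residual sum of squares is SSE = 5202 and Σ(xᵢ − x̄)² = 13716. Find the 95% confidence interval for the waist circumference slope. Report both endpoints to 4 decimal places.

(0.1302, 0.2958)

MSE = SSE/(n − 2) = 5202/215 = 24.1953.
SE(b_1) = √(MSE/Sₓₓ) = √(24.1953/13716) = 0.0420003.
df = n − 2 = 215.
t* = t_{0.025, 215} = 1.971059.
Margin = t* × SE = 1.971059 × 0.0420003 = 0.082785.
CI: 0.213 ± 0.082785 → (0.1302, 0.2958).
With 95% confidence, each one-unit increase in waist circumference is associated with a change of between 0.1302 and 0.2958 % in body fat percentage.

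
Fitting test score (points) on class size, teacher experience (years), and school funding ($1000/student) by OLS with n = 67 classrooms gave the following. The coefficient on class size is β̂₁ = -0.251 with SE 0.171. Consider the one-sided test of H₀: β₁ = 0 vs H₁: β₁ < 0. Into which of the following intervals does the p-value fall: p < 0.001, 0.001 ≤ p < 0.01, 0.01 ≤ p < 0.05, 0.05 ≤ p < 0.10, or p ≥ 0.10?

0.05 ≤ p < 0.10

t = -0.251 / 0.171 = -1.468.
df = n − k − 1 = 67 − 3 − 1 = 63.
One-sided p = P(T_{63} < t) ≈ 0.0736.
So 0.05 ≤ p < 0.10.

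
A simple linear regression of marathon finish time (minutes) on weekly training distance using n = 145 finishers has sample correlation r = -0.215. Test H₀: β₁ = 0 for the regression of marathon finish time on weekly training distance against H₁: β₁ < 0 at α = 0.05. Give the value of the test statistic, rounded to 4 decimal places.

t = r·√(n − 2)/√(1 − r²) = -0.215·√143/√0.953775 = -2.6326.
df = n − 2 = 143.
One-sided p ≈ 0.0047, which is < 0.05, so reject H₀.
There is evidence of a linear association between weekly training distance and marathon finish time.

t = -2.6326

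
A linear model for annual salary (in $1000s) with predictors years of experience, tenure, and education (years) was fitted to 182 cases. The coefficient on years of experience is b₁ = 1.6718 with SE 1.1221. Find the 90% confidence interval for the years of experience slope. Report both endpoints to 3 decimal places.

df = n − k − 1 = 182 − 3 − 1 = 178.
t* = t_{0.05, 178} = 1.653459.
Margin = t* × SE = 1.653459 × 1.1221 = 1.85535.
CI: 1.6718 ± 1.85535 → (-0.184, 3.527).
With 90% confidence, each one-unit increase in years of experience is associated with a change of between -0.184 and 3.527 $1000s in annual salary, holding the other predictors fixed.

(-0.184, 3.527)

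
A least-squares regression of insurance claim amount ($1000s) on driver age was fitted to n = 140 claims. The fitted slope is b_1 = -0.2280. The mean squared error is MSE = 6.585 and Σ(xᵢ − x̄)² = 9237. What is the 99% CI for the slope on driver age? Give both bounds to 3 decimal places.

(-0.298, -0.158)

SE(b_1) = √(MSE/Sₓₓ) = √(6.585/9237) = 0.0267001.
df = n − 2 = 138.
t* = t_{0.005, 138} = 2.611925.
Margin = t* × SE = 2.611925 × 0.0267001 = 0.06974.
CI: -0.2280 ± 0.06974 → (-0.298, -0.158).
With 99% confidence, each one-unit increase in driver age is associated with a change of between -0.298 and -0.158 $1000s in insurance claim amount.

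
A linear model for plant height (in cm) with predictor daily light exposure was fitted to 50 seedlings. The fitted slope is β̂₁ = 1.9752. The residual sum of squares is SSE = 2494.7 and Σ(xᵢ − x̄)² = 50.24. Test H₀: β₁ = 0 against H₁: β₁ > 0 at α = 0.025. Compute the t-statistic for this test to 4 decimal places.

MSE = SSE/(n − 2) = 2494.7/48 = 51.9729.
SE(β̂₁) = √(MSE/Sₓₓ) = √(51.9729/50.24) = 1.0171.
t = 1.9752 / 1.0171 = 1.9420.
df = n − 2 = 48.
One-sided p ≈ 0.0290, which is ≥ 0.025, so fail to reject H₀.
The data do not give significant evidence that the true slope on daily light exposure is positive.

t = 1.9420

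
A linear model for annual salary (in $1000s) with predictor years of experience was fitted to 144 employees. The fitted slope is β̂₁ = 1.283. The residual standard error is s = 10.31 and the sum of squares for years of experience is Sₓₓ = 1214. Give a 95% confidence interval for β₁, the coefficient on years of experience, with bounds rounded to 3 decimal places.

(0.698, 1.868)

SE(β̂₁) = s/√Sₓₓ = 10.31/√1214 = 0.295903.
df = n − 2 = 142.
t* = t_{0.025, 142} = 1.976811.
Margin = t* × SE = 1.976811 × 0.295903 = 0.58494.
CI: 1.283 ± 0.58494 → (0.698, 1.868).
With 95% confidence, each one-unit increase in years of experience is associated with a change of between 0.698 and 1.868 $1000s in annual salary.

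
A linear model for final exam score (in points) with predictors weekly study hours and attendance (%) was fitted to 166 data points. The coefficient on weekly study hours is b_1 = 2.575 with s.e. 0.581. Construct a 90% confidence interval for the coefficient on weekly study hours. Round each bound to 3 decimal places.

(1.614, 3.536)

df = n − k − 1 = 166 − 2 − 1 = 163.
t* = t_{0.05, 163} = 1.654256.
Margin = t* × SE = 1.654256 × 0.581 = 0.96112.
CI: 2.575 ± 0.96112 → (1.614, 3.536).
With 90% confidence, each one-unit increase in weekly study hours is associated with a change of between 1.614 and 3.536 points in final exam score, holding the other predictors fixed.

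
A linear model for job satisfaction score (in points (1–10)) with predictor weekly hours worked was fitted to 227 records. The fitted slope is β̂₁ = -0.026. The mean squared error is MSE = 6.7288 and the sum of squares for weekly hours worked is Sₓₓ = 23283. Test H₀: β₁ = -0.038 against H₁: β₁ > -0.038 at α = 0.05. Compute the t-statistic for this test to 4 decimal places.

t = 0.7059

SE(β̂₁) = √(MSE/Sₓₓ) = √(6.7288/23283) = 0.017.
t = (-0.026 − (-0.038)) / 0.017 = 0.7059.
df = n − 2 = 225.
One-sided p ≈ 0.2405, which is ≥ 0.05, so fail to reject H₀.
The data do not give significant evidence that the true slope on weekly hours worked exceeds -0.038 points (1–10) per unit.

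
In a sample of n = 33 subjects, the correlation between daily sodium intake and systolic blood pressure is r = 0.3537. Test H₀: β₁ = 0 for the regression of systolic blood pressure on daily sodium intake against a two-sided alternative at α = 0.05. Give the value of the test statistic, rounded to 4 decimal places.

t = r·√(n − 2)/√(1 − r²) = 0.3537·√31/√0.874896 = 2.1054.
df = n − 2 = 31.
Two-sided p ≈ 0.0435, which is < 0.05, so reject H₀.
There is evidence of a linear association between daily sodium intake and systolic blood pressure.

t = 2.1054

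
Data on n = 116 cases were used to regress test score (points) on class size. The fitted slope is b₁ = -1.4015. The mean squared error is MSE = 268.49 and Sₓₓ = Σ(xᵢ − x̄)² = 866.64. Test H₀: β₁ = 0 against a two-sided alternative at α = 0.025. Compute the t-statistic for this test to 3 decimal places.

SE(b₁) = √(MSE/Sₓₓ) = √(268.49/866.64) = 0.556602.
t = -1.4015 / 0.556602 = -2.518.
df = n − 2 = 114.
Two-sided p ≈ 0.0132, which is < 0.025, so reject H₀.
There is evidence that class size is associated with test score.

t = -2.518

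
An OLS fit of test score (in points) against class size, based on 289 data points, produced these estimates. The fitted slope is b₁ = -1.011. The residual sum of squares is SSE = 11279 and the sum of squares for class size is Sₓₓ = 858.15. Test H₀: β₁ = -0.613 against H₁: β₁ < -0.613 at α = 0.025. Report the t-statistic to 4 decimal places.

t = -1.8598

MSE = SSE/(n − 2) = 11279/287 = 39.2997.
SE(b₁) = √(MSE/Sₓₓ) = √(39.2997/858.15) = 0.213999.
t = (-1.011 − (-0.613)) / 0.213999 = -1.8598.
df = n − 2 = 287.
One-sided p ≈ 0.0320, which is ≥ 0.025, so fail to reject H₀.
The data do not give significant evidence that the true slope on class size is below -0.613 points per unit.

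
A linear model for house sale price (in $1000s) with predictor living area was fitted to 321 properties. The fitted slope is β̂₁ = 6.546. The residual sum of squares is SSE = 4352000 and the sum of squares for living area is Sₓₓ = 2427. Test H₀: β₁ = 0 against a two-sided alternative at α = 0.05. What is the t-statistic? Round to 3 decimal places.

t = 2.761

MSE = SSE/(n − 2) = 4352000/319 = 13642.6.
SE(β̂₁) = √(MSE/Sₓₓ) = √(13642.6/2427) = 2.37091.
t = 6.546 / 2.37091 = 2.761.
df = n − 2 = 319.
Two-sided p ≈ 0.0061, which is < 0.05, so reject H₀.
There is evidence that living area is associated with house sale price.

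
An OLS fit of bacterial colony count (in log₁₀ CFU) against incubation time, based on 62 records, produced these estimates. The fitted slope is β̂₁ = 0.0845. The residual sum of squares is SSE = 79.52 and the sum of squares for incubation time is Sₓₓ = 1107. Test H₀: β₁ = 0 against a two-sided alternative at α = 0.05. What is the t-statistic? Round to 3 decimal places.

t = 2.442

MSE = SSE/(n − 2) = 79.52/60 = 1.32533.
SE(β̂₁) = √(MSE/Sₓₓ) = √(1.32533/1107) = 0.034601.
t = 0.0845 / 0.034601 = 2.442.
df = n − 2 = 60.
Two-sided p ≈ 0.0176, which is < 0.05, so reject H₀.
There is evidence that incubation time is associated with bacterial colony count.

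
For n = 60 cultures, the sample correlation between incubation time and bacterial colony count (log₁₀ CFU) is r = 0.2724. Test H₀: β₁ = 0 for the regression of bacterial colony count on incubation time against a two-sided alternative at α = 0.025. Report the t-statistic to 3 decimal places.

t = 2.156

t = r·√(n − 2)/√(1 − r²) = 0.2724·√58/√0.925798 = 2.156.
df = n − 2 = 58.
Two-sided p ≈ 0.0352, which is ≥ 0.025, so fail to reject H₀.
The data do not give significant evidence of a linear association between incubation time and bacterial colony count.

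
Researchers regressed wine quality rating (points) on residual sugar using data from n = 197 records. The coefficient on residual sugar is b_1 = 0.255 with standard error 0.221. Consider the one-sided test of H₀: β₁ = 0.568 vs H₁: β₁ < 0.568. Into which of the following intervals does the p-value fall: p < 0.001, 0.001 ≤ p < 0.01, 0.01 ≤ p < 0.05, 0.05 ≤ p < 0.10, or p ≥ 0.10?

0.05 ≤ p < 0.10

t = (0.255 − 0.568) / 0.221 = -1.416.
df = n − 2 = 197 − 2 = 195.
One-sided p = P(T_{195} < t) ≈ 0.0791.
So 0.05 ≤ p < 0.10.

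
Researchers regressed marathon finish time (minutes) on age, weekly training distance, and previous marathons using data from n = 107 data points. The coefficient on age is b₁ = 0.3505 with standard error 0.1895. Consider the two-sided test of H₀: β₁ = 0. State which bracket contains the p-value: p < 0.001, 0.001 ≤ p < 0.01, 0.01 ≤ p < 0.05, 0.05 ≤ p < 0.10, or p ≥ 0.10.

t = 0.3505 / 0.1895 = 1.850.
df = n − k − 1 = 107 − 3 − 1 = 103.
Two-sided p = 2·P(T_{103} > |t|) ≈ 0.0672.
So 0.05 ≤ p < 0.10.

0.05 ≤ p < 0.10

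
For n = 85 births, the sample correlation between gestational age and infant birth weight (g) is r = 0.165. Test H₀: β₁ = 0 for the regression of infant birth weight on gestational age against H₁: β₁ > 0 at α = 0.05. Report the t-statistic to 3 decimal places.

t = r·√(n − 2)/√(1 − r²) = 0.165·√83/√0.972775 = 1.524.
df = n − 2 = 83.
One-sided p ≈ 0.0656, which is ≥ 0.05, so fail to reject H₀.
The data do not give significant evidence of a linear association between gestational age and infant birth weight.

t = 1.524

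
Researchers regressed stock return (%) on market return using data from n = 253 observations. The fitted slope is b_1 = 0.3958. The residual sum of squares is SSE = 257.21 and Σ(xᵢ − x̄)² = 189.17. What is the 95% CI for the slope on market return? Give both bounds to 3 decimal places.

(0.251, 0.541)

MSE = SSE/(n − 2) = 257.21/251 = 1.02474.
SE(b_1) = √(MSE/Sₓₓ) = √(1.02474/189.17) = 0.0736005.
df = n − 2 = 251.
t* = t_{0.025, 251} = 1.96946.
Margin = t* × SE = 1.96946 × 0.0736005 = 0.14495.
CI: 0.3958 ± 0.14495 → (0.251, 0.541).
With 95% confidence, each one-unit increase in market return is associated with a change of between 0.251 and 0.541 % in stock return.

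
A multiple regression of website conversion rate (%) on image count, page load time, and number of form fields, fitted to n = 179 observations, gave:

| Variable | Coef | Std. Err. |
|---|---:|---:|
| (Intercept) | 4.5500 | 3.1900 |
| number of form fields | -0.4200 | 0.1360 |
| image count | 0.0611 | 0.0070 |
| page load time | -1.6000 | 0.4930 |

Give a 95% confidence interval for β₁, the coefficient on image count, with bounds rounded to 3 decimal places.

(0.047, 0.075)

Read off: b = 0.0611, SE = 0.0070 for image count.
df = n − k − 1 = 179 − 3 − 1 = 175.
t* = t_{0.025, 175} = 1.973612.
Margin = t* × SE = 1.973612 × 0.0070 = 0.01382.
CI: 0.0611 ± 0.01382 → (0.047, 0.075).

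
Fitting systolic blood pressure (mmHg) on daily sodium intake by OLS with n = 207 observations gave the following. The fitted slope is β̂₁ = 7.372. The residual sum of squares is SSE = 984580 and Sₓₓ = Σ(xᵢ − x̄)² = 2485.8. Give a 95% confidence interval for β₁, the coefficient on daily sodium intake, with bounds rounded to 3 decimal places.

(4.631, 10.113)

MSE = SSE/(n − 2) = 984580/205 = 4802.83.
SE(β̂₁) = √(MSE/Sₓₓ) = √(4802.83/2485.8) = 1.39.
df = n − 2 = 205.
t* = t_{0.025, 205} = 1.971603.
Margin = t* × SE = 1.971603 × 1.39 = 2.74053.
CI: 7.372 ± 2.74053 → (4.631, 10.113).
With 95% confidence, each one-unit increase in daily sodium intake is associated with a change of between 4.631 and 10.113 mmHg in systolic blood pressure.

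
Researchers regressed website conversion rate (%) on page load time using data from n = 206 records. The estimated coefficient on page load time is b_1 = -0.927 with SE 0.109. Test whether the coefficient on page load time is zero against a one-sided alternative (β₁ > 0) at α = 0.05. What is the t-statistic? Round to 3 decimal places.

t = -8.505

H₀: β₁ = 0 vs H₁: β₁ > 0.
t = (b_1 − β₁⁰)/SE = -0.927 / 0.109 = -8.505.
df = n − 2 = 206 − 2 = 204.
One-sided p ≈ 1.0000, which is ≥ 0.05, so fail to reject H₀.
The data do not give significant evidence that the true slope on page load time is positive.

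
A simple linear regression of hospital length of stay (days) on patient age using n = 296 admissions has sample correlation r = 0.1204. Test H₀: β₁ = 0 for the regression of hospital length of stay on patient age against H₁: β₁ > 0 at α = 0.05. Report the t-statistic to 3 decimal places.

t = r·√(n − 2)/√(1 − r²) = 0.1204·√294/√0.985504 = 2.080.
df = n − 2 = 294.
One-sided p ≈ 0.0192, which is < 0.05, so reject H₀.
There is evidence of a linear association between patient age and hospital length of stay.

t = 2.080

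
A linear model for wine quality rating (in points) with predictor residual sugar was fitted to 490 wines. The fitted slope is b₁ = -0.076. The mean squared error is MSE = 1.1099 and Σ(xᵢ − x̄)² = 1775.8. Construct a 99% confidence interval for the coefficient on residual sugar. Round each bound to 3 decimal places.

SE(b₁) = √(MSE/Sₓₓ) = √(1.1099/1775.8) = 0.0250003.
df = n − 2 = 488.
t* = t_{0.005, 488} = 2.585941.
Margin = t* × SE = 2.585941 × 0.0250003 = 0.06465.
CI: -0.076 ± 0.06465 → (-0.141, -0.011).
With 99% confidence, each one-unit increase in residual sugar is associated with a change of between -0.141 and -0.011 points in wine quality rating.

(-0.141, -0.011)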